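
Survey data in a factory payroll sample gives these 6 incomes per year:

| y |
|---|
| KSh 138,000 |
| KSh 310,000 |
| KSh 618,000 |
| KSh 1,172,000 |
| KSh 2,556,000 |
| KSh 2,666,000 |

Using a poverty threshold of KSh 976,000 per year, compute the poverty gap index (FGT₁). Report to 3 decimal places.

Below the line: KSh 138,000, KSh 310,000, KSh 618,000 (q = 3 of N = 6).
Relative gaps: (976000−138000)/976000 = 0.8586; (976000−310000)/976000 = 0.6824; (976000−618000)/976000 = 0.3668.
Sum of shortfalls = 1.907787; P₁ averages over all N: 1.907787 / 6 = 0.318.

0.318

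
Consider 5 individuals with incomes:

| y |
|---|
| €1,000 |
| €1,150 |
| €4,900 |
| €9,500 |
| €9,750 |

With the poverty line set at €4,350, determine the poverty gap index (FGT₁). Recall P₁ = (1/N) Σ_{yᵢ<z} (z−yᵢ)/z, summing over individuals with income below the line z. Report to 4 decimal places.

0.3011

Below z: €1,000, €1,150 (q = 2 of N = 5).
Relative gaps: (4350−1000)/4350 = 0.7701; (4350−1150)/4350 = 0.7356.
Sum of shortfalls = 1.505747; P₁ averages over all N: 1.505747 / 5 = 0.3011.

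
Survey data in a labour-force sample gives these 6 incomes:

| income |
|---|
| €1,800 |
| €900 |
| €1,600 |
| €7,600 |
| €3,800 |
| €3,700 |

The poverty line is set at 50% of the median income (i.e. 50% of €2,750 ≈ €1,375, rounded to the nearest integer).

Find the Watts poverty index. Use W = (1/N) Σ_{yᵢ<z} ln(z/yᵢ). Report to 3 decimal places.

Incomes under z: €900 (q = 1 of N = 6).
Log shortfalls: ln(1375/900) = 0.4238.
W = 0.423814 / 6 = 0.071.

0.071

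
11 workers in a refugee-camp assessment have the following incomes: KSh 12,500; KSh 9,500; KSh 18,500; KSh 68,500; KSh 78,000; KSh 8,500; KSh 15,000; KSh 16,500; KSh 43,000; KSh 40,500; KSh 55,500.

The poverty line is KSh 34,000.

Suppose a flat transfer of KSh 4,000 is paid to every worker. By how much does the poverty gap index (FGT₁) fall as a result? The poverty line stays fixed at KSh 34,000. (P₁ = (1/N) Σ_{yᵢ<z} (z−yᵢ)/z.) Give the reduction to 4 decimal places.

0.0642

Before: below the line — KSh 8,500, KSh 9,500, KSh 12,500, KSh 15,000, KSh 16,500, KSh 18,500; poverty gap index (FGT₁) = 0.330214.
After the KSh 4,000 transfer: below the line — KSh 12,500, KSh 13,500, KSh 16,500, KSh 19,000, KSh 20,500, KSh 22,500; poverty gap index (FGT₁) = 0.266043.
Reduction = 0.330214 − 0.266043 = 0.0642.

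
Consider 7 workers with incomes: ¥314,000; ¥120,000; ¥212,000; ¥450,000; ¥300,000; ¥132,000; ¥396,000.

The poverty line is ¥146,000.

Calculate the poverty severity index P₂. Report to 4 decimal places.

Below z: ¥120,000, ¥132,000 (q = 2 of N = 7).
Normalized shortfalls: (146000−120000)/146000 = 0.1781; (146000−132000)/146000 = 0.0959.
Squared: 0.0317; 0.0092.
Sum = 0.040908; P₂ = 0.040908 / 7 = 0.0058.

0.0058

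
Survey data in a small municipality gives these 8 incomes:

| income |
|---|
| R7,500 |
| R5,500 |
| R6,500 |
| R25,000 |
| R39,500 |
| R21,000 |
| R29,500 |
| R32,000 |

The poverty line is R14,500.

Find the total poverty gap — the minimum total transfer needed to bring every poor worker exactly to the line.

Below the line: R5,500, R6,500, R7,500 (q = 3 of N = 8).
Individual gaps: 14500−5500 = 9000; 14500−6500 = 8000; 14500−7500 = 7000.
Aggregate gap = R24,000.

R24,000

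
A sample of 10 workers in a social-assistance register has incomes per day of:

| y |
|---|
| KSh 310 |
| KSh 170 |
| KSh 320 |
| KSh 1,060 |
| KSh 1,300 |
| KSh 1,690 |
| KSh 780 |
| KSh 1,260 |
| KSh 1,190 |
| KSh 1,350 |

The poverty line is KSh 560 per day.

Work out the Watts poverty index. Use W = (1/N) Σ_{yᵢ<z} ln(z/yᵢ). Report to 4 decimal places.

0.2343

Poor units: KSh 170, KSh 310, KSh 320 (q = 3 of N = 10).
ln(z/y) terms: ln(560/170) = 1.1921; ln(560/310) = 0.5914; ln(560/320) = 0.5596.
W = 2.343119 / 10 = 0.2343.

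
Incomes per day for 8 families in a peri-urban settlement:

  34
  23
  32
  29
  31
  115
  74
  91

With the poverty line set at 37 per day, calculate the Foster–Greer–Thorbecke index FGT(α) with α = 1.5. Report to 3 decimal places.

0.059

Poor units: 23, 29, 31, 32, 34 (q = 5 of N = 8).
Relative gaps: (37−23)/37 = 0.3784; (37−29)/37 = 0.2162; (37−31)/37 = 0.1622; (37−32)/37 = 0.1351; (37−34)/37 = 0.0811.
Raised to α = 1.5: 0.23275; 0.10054; 0.06530; 0.04968; 0.02309.
Sum = 0.471354; FGT(1.5) = 0.471354 / 8 = 0.059.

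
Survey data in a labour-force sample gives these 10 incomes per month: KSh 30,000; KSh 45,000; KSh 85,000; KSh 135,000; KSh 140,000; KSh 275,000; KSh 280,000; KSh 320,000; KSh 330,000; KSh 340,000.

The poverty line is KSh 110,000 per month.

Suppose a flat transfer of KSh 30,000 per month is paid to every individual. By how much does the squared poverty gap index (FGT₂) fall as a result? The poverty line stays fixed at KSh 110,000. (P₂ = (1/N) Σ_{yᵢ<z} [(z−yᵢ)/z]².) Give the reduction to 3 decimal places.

Before: below the line — KSh 30,000, KSh 45,000, KSh 85,000; squared poverty gap index (FGT₂) = 0.09298.
After the KSh 30,000 transfer: below the line — KSh 60,000, KSh 75,000; squared poverty gap index (FGT₂) = 0.03079.
Reduction = 0.09298 − 0.03079 = 0.062.

0.062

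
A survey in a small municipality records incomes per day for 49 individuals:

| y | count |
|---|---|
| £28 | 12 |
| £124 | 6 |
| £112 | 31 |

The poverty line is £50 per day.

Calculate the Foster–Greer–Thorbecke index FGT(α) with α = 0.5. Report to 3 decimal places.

0.162

Poor units: 12×£28 (q = 12 of N = 49).
Gap ratios (z−y)/z: (50−28)/50 = 0.4400 (×12).
Raised to α = 0.5: 0.66332 (×12).
Sum = 7.959899; FGT(0.5) = 7.959899 / 49 = 0.162.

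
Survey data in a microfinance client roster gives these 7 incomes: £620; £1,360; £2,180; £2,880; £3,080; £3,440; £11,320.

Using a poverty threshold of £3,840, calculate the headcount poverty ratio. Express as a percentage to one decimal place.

6 of the 7 families have income below £3,840.
H = 6/7 = 85.7%.

85.7%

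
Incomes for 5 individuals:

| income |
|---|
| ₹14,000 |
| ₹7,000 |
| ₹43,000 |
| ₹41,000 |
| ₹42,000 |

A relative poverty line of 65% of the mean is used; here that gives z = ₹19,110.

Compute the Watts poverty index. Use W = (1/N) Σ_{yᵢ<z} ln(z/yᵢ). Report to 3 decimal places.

Poor units: ₹7,000, ₹14,000 (q = 2 of N = 5).
ln(z/y) terms: ln(19110/7000) = 1.0043; ln(19110/14000) = 0.3112.
W = 1.315456 / 5 = 0.263.

0.263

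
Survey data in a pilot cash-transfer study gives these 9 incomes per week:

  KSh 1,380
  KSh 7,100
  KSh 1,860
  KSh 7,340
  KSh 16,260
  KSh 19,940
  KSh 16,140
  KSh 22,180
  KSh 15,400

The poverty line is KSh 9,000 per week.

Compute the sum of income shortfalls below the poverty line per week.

KSh 18,320

Below the line: KSh 1,380, KSh 1,860, KSh 7,100, KSh 7,340 (q = 4 of N = 9).
Individual gaps: 9000−1380 = 7620; 9000−1860 = 7140; 9000−7100 = 1900; 9000−7340 = 1660.
Aggregate gap = KSh 18,320.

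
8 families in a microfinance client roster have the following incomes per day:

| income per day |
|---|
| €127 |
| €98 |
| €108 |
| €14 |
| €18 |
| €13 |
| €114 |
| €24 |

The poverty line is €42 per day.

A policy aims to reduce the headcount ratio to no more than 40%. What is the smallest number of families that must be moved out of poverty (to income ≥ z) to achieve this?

4 of the 8 families are poor, so H = 4/8 = 0.500.
A headcount ratio of at most 40% allows at most ⌊0.40 × 8⌋ = 3 poor families.
So at least 4 − 3 = 1 must be lifted.

1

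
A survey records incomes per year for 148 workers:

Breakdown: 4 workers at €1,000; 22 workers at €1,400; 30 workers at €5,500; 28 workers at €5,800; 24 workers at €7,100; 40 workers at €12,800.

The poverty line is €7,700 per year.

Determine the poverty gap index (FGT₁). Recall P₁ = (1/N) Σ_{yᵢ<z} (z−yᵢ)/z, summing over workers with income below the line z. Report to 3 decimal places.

Incomes under z: 4×€1,000, 22×€1,400, 30×€5,500, 28×€5,800, 24×€7,100 (q = 108 of N = 148).
Normalized shortfalls: (7700−1000)/7700 = 0.8701 (×4); (7700−1400)/7700 = 0.8182 (×22); (7700−5500)/7700 = 0.2857 (×30); (7700−5800)/7700 = 0.2468 (×28); (7700−7100)/7700 = 0.0779 (×24).
Σ = 38.831169. Dividing by the full population N = 148 gives P₁ = 0.262.

0.262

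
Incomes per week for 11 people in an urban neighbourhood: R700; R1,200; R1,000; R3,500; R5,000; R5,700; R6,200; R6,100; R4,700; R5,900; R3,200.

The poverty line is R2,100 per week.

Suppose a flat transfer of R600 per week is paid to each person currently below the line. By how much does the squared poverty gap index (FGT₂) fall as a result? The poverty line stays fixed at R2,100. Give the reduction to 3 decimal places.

0.062

Before: below the line — R700, R1,000, R1,200; squared poverty gap index (FGT₂) = 0.08204.
After the R600 transfer: below the line — R1,300, R1,600, R1,800; squared poverty gap index (FGT₂) = 0.02020.
Reduction = 0.08204 − 0.02020 = 0.062.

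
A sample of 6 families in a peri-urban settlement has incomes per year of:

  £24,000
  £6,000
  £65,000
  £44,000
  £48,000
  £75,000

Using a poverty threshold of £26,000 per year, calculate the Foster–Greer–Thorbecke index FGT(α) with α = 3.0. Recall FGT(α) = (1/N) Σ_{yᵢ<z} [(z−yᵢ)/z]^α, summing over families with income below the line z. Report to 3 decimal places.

0.076

Poor units: £6,000, £24,000 (q = 2 of N = 6).
Shortfall ratios: (26000−6000)/26000 = 0.7692; (26000−24000)/26000 = 0.0769.
Raised to α = 3.0: 0.45517; 0.00046.
Sum = 0.455621; FGT(3.0) = 0.455621 / 6 = 0.076.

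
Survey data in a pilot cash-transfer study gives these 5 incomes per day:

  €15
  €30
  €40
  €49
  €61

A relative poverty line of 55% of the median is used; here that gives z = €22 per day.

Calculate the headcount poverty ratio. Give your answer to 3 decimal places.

1 of the 5 people have income below €22.
H = 1/5 = 0.200.

0.200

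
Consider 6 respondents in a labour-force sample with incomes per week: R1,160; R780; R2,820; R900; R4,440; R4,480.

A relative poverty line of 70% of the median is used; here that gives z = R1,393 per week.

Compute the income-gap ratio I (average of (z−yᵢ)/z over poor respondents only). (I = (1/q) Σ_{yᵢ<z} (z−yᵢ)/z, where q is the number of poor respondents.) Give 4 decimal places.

0.3204

Below z: R780, R900, R1,160 (q = 3 of N = 6).
Relative gaps: 0.4401, 0.3539, 0.1673; sum = 0.961235.
I averages over the q = 3 poor units only: 0.961235 / 3 = 0.3204.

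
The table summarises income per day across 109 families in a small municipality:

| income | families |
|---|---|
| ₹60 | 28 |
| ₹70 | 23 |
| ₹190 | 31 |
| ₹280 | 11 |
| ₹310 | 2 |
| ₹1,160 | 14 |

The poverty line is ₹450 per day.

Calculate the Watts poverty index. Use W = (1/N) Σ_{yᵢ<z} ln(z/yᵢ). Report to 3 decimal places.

Poor units: 28×₹60, 23×₹70, 31×₹190, 11×₹280, 2×₹310 (q = 95 of N = 109).
ln(z/y) terms: ln(450/60) = 2.0149 (×28); ln(450/70) = 1.8608 (×23); ln(450/190) = 0.8622 (×31); ln(450/280) = 0.4745 (×11); ln(450/310) = 0.3727 (×2).
W = 131.907906 / 109 = 1.210.

1.210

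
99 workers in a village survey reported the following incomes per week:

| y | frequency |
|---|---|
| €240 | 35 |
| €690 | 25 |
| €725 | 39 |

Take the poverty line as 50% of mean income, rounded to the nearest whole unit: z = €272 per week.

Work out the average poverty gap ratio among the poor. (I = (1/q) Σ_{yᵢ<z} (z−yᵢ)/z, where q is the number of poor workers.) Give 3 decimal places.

Below the line: 35×€240 (q = 35 of N = 99).
Relative gaps: 0.1176 (×35); sum = 4.117647.
The income-gap ratio divides by q (the poor only): 4.117647 / 35 = 0.118.

0.118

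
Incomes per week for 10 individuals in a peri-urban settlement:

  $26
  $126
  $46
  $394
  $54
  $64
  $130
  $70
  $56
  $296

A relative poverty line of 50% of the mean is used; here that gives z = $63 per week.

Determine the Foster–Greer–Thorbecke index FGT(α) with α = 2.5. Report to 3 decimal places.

0.031

Incomes under z: $26, $46, $54, $56 (q = 4 of N = 10).
Shortfall ratios: (63−26)/63 = 0.5873; (63−46)/63 = 0.2698; (63−54)/63 = 0.1429; (63−56)/63 = 0.1111.
Raised to α = 2.5: 0.26433; 0.03782; 0.00771; 0.00412.
Sum = 0.313987; FGT(2.5) = 0.313987 / 10 = 0.031.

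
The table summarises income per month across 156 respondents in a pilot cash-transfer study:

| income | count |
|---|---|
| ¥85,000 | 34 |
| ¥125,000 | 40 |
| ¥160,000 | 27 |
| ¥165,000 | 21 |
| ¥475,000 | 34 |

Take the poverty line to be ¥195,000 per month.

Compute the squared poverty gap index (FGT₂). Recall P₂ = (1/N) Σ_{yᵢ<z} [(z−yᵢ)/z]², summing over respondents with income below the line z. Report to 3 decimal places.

Incomes under z: 34×¥85,000, 40×¥125,000, 27×¥160,000, 21×¥165,000 (q = 122 of N = 156).
Normalized shortfalls: (195000−85000)/195000 = 0.5641 (×34); (195000−125000)/195000 = 0.3590 (×40); (195000−160000)/195000 = 0.1795 (×27); (195000−165000)/195000 = 0.1538 (×21).
Squared: 0.3182 (×34); 0.1289 (×40); 0.0322 (×27); 0.0237 (×21).
Sum = 17.340565; P₂ = 17.340565 / 156 = 0.111.

0.111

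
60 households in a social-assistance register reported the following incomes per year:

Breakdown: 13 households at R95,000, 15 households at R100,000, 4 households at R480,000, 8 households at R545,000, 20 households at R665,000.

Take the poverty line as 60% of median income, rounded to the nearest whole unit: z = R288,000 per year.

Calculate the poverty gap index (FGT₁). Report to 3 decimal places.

Poor units: 13×R95,000, 15×R100,000 (q = 28 of N = 60).
Shortfall ratios: (288000−95000)/288000 = 0.6701 (×13); (288000−100000)/288000 = 0.6528 (×15).
Σ = 18.503472. Dividing by the full population N = 60 gives P₁ = 0.308.

0.308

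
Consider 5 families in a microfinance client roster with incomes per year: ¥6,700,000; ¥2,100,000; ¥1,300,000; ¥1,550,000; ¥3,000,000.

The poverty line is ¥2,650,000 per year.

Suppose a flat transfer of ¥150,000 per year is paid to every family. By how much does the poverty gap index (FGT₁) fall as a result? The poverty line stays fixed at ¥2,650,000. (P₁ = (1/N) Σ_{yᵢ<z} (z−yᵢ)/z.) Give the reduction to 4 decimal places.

0.0340

Before: below the line — ¥1,300,000, ¥1,550,000, ¥2,100,000; poverty gap index (FGT₁) = 0.226415.
After the ¥150,000 transfer: below the line — ¥1,450,000, ¥1,700,000, ¥2,250,000; poverty gap index (FGT₁) = 0.192453.
Reduction = 0.226415 − 0.192453 = 0.0340.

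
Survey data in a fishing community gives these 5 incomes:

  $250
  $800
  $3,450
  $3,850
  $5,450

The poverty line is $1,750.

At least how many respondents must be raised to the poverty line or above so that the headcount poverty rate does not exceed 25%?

Currently q = 2 of N = 5 are below the line (H = 0.400).
A headcount ratio of at most 25% allows at most ⌊0.25 × 5⌋ = 1 poor respondents.
So at least 2 − 1 = 1 must be lifted.

1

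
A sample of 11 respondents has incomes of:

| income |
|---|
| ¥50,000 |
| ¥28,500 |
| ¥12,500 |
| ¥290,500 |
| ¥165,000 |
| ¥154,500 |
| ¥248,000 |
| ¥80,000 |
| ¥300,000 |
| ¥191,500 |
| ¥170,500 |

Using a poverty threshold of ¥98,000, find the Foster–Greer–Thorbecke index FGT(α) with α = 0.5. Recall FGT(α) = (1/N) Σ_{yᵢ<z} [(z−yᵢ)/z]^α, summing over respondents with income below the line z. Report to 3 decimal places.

0.264

Incomes under z: ¥12,500, ¥28,500, ¥50,000, ¥80,000 (q = 4 of N = 11).
Normalized shortfalls: (98000−12500)/98000 = 0.8724; (98000−28500)/98000 = 0.7092; (98000−50000)/98000 = 0.4898; (98000−80000)/98000 = 0.1837.
Raised to α = 0.5: 0.93405; 0.84213; 0.69985; 0.42857.
Sum = 2.904606; FGT(0.5) = 2.904606 / 11 = 0.264.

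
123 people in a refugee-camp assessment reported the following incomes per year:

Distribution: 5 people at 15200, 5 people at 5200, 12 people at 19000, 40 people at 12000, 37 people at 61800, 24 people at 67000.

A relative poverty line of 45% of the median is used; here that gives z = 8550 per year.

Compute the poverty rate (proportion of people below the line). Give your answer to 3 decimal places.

0.041

5 of the 123 people have income below 8550.
H = 5/123 = 0.041.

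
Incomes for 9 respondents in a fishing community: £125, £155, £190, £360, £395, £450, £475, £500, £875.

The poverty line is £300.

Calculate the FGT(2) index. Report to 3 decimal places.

Incomes under z: £125, £155, £190 (q = 3 of N = 9).
Gap ratios (z−y)/z: (300−125)/300 = 0.5833; (300−155)/300 = 0.4833; (300−190)/300 = 0.3667.
Squared: 0.3403; 0.2336; 0.1344.
Sum = 0.708333; P₂ = 0.708333 / 9 = 0.079.

0.079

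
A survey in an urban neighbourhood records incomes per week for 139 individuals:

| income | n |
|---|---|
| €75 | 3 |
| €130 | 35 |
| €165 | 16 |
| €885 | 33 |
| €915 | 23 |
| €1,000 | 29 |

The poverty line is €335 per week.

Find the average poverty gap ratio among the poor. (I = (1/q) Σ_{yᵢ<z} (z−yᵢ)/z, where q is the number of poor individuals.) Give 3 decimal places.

Below z: 3×€75, 35×€130, 16×€165 (q = 54 of N = 139).
Relative gaps: 0.7761 (×3), 0.6119 (×35), 0.5075 (×16); sum = 31.865672.
I averages over the q = 54 poor units only: 31.865672 / 54 = 0.590.

0.590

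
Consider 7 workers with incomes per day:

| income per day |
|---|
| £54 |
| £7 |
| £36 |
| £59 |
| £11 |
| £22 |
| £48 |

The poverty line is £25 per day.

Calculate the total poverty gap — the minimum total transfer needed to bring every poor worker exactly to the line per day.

£35

Incomes under z: £7, £11, £22 (q = 3 of N = 7).
Individual gaps: 25−7 = 18; 25−11 = 14; 25−22 = 3.
Aggregate gap = £35.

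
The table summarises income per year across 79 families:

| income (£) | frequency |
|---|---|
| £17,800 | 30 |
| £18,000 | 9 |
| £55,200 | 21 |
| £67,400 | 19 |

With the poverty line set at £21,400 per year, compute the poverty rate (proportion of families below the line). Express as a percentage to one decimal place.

39 of the 79 families have income below £21,400.
H = 39/79 = 49.4%.

49.4%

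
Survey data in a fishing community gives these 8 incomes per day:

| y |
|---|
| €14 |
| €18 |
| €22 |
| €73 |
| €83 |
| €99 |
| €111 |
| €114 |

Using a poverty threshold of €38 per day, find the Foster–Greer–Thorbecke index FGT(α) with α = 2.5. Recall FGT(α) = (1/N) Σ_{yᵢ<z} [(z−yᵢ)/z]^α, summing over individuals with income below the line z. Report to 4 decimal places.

0.0791

Below z: €14, €18, €22 (q = 3 of N = 8).
Normalized shortfalls: (38−14)/38 = 0.6316; (38−18)/38 = 0.5263; (38−22)/38 = 0.4211.
Raised to α = 2.5: 0.31701; 0.20096; 0.11504.
Sum = 0.633008; FGT(2.5) = 0.633008 / 8 = 0.0791.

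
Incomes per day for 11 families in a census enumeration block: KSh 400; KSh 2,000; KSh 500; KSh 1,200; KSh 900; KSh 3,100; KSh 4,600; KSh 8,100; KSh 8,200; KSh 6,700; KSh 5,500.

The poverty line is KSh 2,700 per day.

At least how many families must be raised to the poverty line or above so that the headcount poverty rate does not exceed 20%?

5 of the 11 families are poor, so H = 5/11 = 0.455.
A headcount ratio of at most 20% allows at most ⌊0.20 × 11⌋ = 2 poor families.
So at least 5 − 2 = 3 must be lifted.

3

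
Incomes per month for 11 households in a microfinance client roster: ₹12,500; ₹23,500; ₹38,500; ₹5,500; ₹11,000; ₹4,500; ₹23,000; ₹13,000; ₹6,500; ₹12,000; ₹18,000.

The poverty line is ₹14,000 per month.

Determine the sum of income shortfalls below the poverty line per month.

₹33,000

Incomes under z: ₹4,500, ₹5,500, ₹6,500, ₹11,000, ₹12,000, ₹12,500, ₹13,000 (q = 7 of N = 11).
Individual gaps: 14000−4500 = 9500; 14000−5500 = 8500; 14000−6500 = 7500; 14000−11000 = 3000; 14000−12000 = 2000; 14000−12500 = 1500; 14000−13000 = 1000.
Aggregate gap = ₹33,000.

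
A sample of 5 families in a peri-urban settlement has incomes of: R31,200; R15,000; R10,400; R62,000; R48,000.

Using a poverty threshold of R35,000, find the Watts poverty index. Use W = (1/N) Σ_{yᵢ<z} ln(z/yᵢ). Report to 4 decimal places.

Poor units: R10,400, R15,000, R31,200 (q = 3 of N = 5).
Log gaps: ln(35000/10400) = 1.2135; ln(35000/15000) = 0.8473; ln(35000/31200) = 0.1149.
W = 2.175770 / 5 = 0.4352.

0.4352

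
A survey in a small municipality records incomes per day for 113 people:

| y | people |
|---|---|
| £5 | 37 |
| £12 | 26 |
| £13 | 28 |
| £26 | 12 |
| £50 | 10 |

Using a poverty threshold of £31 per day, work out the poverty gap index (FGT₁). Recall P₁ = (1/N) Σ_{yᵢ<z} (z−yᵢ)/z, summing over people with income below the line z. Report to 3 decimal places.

Incomes under z: 37×£5, 26×£12, 28×£13, 12×£26 (q = 103 of N = 113).
Normalized shortfalls: (31−5)/31 = 0.8387 (×37); (31−12)/31 = 0.6129 (×26); (31−13)/31 = 0.5806 (×28); (31−26)/31 = 0.1613 (×12).
Σ = 65.161290. Dividing by the full population N = 113 gives P₁ = 0.577.

0.577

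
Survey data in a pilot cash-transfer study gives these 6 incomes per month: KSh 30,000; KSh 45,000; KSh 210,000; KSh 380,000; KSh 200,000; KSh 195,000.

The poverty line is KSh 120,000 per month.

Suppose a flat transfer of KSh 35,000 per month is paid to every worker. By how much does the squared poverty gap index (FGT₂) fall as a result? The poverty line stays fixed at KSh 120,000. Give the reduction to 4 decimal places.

0.1053

Before: below the line — KSh 30,000, KSh 45,000; squared poverty gap index (FGT₂) = 0.158854.
After the KSh 35,000 transfer: below the line — KSh 65,000, KSh 80,000; squared poverty gap index (FGT₂) = 0.053530.
Reduction = 0.158854 − 0.053530 = 0.1053.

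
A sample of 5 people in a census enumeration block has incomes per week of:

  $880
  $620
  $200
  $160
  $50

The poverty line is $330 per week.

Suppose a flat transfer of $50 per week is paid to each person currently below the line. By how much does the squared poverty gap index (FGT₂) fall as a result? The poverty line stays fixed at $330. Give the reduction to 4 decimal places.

0.0927

Before: below the line — $50, $160, $200; squared poverty gap index (FGT₂) = 0.228099.
After the $50 transfer: below the line — $100, $210, $250; squared poverty gap index (FGT₂) = 0.135354.
Reduction = 0.228099 − 0.135354 = 0.0927.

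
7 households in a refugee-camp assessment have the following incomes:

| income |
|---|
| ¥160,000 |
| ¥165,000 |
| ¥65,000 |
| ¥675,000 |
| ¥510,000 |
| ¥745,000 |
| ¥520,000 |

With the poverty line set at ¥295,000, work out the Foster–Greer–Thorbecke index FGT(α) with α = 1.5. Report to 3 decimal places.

Below the line: ¥65,000, ¥160,000, ¥165,000 (q = 3 of N = 7).
Shortfall ratios: (295000−65000)/295000 = 0.7797; (295000−160000)/295000 = 0.4576; (295000−165000)/295000 = 0.4407.
Raised to α = 1.5: 0.68843; 0.30958; 0.29254.
Sum = 1.290542; FGT(1.5) = 1.290542 / 7 = 0.184.

0.184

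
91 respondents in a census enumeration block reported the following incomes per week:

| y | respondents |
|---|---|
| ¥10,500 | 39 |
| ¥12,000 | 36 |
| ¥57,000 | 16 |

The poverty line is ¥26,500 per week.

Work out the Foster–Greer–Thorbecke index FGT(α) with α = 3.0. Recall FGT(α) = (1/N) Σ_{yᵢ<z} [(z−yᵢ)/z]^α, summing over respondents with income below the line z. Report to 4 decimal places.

Below z: 39×¥10,500, 36×¥12,000 (q = 75 of N = 91).
Gap ratios (z−y)/z: (26500−10500)/26500 = 0.6038 (×39); (26500−12000)/26500 = 0.5472 (×36).
Raised to α = 3.0: 0.22010 (×39); 0.16382 (×36).
Sum = 14.481458; FGT(3.0) = 14.481458 / 91 = 0.1591.

0.1591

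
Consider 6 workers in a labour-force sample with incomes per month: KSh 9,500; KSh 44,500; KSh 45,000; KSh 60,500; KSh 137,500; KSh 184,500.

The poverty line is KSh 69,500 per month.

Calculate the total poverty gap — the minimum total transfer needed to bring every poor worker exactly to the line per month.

KSh 118,500

Incomes under z: KSh 9,500, KSh 44,500, KSh 45,000, KSh 60,500 (q = 4 of N = 6).
Individual gaps: 69500−9500 = 60000; 69500−44500 = 25000; 69500−45000 = 24500; 69500−60500 = 9000.
Aggregate gap = KSh 118,500.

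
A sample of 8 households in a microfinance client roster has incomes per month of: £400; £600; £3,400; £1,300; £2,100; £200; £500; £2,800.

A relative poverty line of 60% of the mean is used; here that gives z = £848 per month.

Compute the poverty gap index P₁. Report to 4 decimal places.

Below z: £200, £400, £500, £600 (q = 4 of N = 8).
Gap ratios (z−y)/z: (848−200)/848 = 0.7642; (848−400)/848 = 0.5283; (848−500)/848 = 0.4104; (848−600)/848 = 0.2925.
Σ = 1.995283. Dividing by the full population N = 8 gives P₁ = 0.2494.

0.2494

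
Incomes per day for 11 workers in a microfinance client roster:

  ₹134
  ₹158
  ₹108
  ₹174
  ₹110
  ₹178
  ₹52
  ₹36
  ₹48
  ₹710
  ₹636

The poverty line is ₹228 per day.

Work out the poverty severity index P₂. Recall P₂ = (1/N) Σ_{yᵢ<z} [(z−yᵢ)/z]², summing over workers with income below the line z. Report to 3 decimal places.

0.258

Poor units: ₹36, ₹48, ₹52, ₹108, ₹110, ₹134, ₹158, ₹174, ₹178 (q = 9 of N = 11).
Normalized shortfalls: (228−36)/228 = 0.8421; (228−48)/228 = 0.7895; (228−52)/228 = 0.7719; (228−108)/228 = 0.5263; (228−110)/228 = 0.5175; (228−134)/228 = 0.4123; (228−158)/228 = 0.3070; (228−174)/228 = 0.2368; (228−178)/228 = 0.2193.
Squared: 0.7091; 0.6233; 0.5959; 0.2770; 0.2679; 0.1700; 0.0943; 0.0561; 0.0481.
Sum = 2.841567; P₂ = 2.841567 / 11 = 0.258.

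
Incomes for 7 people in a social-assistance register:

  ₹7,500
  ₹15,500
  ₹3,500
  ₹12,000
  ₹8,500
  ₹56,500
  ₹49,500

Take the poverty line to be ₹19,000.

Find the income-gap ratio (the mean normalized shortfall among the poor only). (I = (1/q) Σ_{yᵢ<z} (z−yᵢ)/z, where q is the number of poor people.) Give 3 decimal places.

Poor units: ₹3,500, ₹7,500, ₹8,500, ₹12,000, ₹15,500 (q = 5 of N = 7).
Relative gaps: 0.8158, 0.6053, 0.5526, 0.3684, 0.1842; sum = 2.526316.
I averages over the q = 5 poor units only: 2.526316 / 5 = 0.505.

0.505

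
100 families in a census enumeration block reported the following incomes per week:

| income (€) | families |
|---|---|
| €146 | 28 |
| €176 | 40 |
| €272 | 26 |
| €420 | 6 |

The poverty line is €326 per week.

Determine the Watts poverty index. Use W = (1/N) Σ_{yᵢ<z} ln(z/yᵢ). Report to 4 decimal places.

Below z: 28×€146, 40×€176, 26×€272 (q = 94 of N = 100).
ln(z/y) terms: ln(326/146) = 0.8033 (×28); ln(326/176) = 0.6164 (×40); ln(326/272) = 0.1811 (×26).
W = 51.857155 / 100 = 0.5186.

0.5186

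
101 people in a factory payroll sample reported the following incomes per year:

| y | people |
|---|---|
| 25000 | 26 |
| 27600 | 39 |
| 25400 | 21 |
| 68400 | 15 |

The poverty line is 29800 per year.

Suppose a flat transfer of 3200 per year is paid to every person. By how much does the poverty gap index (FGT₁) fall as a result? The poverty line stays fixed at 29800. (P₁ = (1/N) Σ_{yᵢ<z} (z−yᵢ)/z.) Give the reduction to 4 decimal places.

0.0785

Before: below the line — 26×25000, 21×25400, 39×27600; poverty gap index (FGT₁) = 0.100671.
After the 3200 transfer: below the line — 26×28200, 21×28600; poverty gap index (FGT₁) = 0.022194.
Reduction = 0.100671 − 0.022194 = 0.0785.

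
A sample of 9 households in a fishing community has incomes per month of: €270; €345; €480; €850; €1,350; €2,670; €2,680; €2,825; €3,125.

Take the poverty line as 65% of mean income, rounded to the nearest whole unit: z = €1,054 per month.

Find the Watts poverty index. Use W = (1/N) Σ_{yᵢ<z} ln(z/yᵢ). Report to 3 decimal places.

Below the line: €270, €345, €480, €850 (q = 4 of N = 9).
Log shortfalls: ln(1054/270) = 1.3619; ln(1054/345) = 1.1168; ln(1054/480) = 0.7866; ln(1054/850) = 0.2151.
W = 3.480402 / 9 = 0.387.

0.387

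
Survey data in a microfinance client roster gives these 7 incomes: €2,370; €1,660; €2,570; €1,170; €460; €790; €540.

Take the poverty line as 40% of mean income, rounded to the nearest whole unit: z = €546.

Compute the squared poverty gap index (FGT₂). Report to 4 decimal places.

0.0036

Below z: €460, €540 (q = 2 of N = 7).
Gap ratios (z−y)/z: (546−460)/546 = 0.1575; (546−540)/546 = 0.0110.
Squared: 0.0248; 0.0001.
Sum = 0.024930; P₂ = 0.024930 / 7 = 0.0036.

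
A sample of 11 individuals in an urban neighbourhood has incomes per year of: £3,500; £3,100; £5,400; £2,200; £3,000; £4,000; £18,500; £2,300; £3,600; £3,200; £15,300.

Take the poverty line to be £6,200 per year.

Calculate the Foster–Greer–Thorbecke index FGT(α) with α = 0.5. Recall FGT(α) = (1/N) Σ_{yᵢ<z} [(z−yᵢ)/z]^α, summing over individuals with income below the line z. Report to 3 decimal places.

Incomes under z: £2,200, £2,300, £3,000, £3,100, £3,200, £3,500, £3,600, £4,000, £5,400 (q = 9 of N = 11).
Gap ratios (z−y)/z: (6200−2200)/6200 = 0.6452; (6200−2300)/6200 = 0.6290; (6200−3000)/6200 = 0.5161; (6200−3100)/6200 = 0.5000; (6200−3200)/6200 = 0.4839; (6200−3500)/6200 = 0.4355; (6200−3600)/6200 = 0.4194; (6200−4000)/6200 = 0.3548; (6200−5400)/6200 = 0.1290.
Raised to α = 0.5: 0.80322; 0.79312; 0.71842; 0.70711; 0.69561; 0.65991; 0.64758; 0.59568; 0.35921.
Sum = 5.979853; FGT(0.5) = 5.979853 / 11 = 0.544.

0.544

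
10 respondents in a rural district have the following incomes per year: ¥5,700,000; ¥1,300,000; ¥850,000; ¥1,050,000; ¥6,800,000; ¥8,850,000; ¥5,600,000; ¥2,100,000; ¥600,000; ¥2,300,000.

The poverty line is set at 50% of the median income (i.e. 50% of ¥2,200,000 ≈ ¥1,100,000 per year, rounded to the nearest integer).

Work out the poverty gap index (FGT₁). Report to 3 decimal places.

Incomes under z: ¥600,000, ¥850,000, ¥1,050,000 (q = 3 of N = 10).
Normalized shortfalls: (1100000−600000)/1100000 = 0.4545; (1100000−850000)/1100000 = 0.2273; (1100000−1050000)/1100000 = 0.0455.
Sum of shortfalls = 0.727273; P₁ averages over all N: 0.727273 / 10 = 0.073.

0.073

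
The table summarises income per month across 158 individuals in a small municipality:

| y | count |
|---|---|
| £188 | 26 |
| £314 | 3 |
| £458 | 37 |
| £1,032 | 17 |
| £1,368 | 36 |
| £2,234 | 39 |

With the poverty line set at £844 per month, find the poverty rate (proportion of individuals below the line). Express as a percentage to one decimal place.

66 of the 158 individuals have income below £844.
H = 66/158 = 41.8%.

41.8%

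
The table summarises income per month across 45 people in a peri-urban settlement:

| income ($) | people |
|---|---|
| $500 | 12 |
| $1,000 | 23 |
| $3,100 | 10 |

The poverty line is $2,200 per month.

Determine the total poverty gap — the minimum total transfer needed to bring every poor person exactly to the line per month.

$48,000

Poor units: 12×$500, 23×$1,000 (q = 35 of N = 45).
Individual gaps: 12×(2200−500) = 20400; 23×(2200−1000) = 27600.
Aggregate gap = $48,000.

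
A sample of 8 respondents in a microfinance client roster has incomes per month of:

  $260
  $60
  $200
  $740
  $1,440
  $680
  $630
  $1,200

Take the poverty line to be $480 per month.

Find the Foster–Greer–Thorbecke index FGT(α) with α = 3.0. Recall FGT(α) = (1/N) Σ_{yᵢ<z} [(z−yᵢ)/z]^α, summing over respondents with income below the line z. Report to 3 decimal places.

Incomes under z: $60, $200, $260 (q = 3 of N = 8).
Gap ratios (z−y)/z: (480−60)/480 = 0.8750; (480−200)/480 = 0.5833; (480−260)/480 = 0.4583.
Raised to α = 3.0: 0.66992; 0.19850; 0.09628.
Sum = 0.964699; FGT(3.0) = 0.964699 / 8 = 0.121.

0.121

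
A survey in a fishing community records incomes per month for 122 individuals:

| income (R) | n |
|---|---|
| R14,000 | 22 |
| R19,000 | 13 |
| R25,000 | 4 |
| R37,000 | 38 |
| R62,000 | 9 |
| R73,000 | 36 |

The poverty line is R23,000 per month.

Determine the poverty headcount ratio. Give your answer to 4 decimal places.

35 of the 122 individuals have income below R23,000.
H = 35/122 = 0.2869.

0.2869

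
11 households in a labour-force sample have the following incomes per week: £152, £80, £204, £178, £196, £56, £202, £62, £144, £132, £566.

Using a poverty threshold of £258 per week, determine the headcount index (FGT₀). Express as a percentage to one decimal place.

10 of the 11 households have income below £258.
H = 10/11 = 90.9%.

90.9%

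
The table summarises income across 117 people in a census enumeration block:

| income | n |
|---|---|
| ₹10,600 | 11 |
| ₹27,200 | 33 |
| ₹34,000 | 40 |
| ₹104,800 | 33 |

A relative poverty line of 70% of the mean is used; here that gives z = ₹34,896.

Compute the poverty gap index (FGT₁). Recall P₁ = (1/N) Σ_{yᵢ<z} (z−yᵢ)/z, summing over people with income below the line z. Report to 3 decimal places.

Poor units: 11×₹10,600, 33×₹27,200, 40×₹34,000 (q = 84 of N = 117).
Shortfall ratios: (34896−10600)/34896 = 0.6962 (×11); (34896−27200)/34896 = 0.2205 (×33); (34896−34000)/34896 = 0.0257 (×40).
Sum of shortfalls = 15.963549; P₁ averages over all N: 15.963549 / 117 = 0.136.

0.136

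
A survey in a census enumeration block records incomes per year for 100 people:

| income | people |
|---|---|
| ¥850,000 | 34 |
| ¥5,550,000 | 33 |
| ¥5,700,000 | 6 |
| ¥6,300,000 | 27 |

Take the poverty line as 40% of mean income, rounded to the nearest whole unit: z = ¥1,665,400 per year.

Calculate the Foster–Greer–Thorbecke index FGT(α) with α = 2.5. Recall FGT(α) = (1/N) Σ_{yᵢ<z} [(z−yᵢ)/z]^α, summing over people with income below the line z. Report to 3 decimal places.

0.057

Poor units: 34×¥850,000 (q = 34 of N = 100).
Relative gaps: (1665400−850000)/1665400 = 0.4896 (×34).
Raised to α = 2.5: 0.16774 (×34).
Sum = 5.703078; FGT(2.5) = 5.703078 / 100 = 0.057.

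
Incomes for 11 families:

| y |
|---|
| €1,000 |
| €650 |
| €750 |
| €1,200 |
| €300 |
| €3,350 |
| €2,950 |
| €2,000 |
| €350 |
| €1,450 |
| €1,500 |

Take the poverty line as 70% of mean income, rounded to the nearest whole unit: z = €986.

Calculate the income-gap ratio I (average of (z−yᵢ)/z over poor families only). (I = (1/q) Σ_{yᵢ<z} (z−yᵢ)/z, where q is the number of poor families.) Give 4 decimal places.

0.4802

Below the line: €300, €350, €650, €750 (q = 4 of N = 11).
Shortfall ratios (z−y)/z: 0.6957, 0.6450, 0.3408, 0.2394; sum = 1.920892.
The income-gap ratio divides by q (the poor only): 1.920892 / 4 = 0.4802.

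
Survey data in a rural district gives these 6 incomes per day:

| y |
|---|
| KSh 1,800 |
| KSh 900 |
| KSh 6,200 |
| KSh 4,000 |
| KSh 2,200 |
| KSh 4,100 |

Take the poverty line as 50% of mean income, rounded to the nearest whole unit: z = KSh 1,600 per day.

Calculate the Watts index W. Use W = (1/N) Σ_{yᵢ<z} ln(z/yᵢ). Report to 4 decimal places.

0.0959

Below z: KSh 900 (q = 1 of N = 6).
ln(z/y) terms: ln(1600/900) = 0.5754.
W = 0.575364 / 6 = 0.0959.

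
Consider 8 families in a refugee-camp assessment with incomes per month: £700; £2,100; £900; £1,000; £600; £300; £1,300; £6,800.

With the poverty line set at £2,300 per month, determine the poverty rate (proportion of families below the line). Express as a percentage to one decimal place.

87.5%

7 of the 8 families have income below £2,300.
H = 7/8 = 87.5%.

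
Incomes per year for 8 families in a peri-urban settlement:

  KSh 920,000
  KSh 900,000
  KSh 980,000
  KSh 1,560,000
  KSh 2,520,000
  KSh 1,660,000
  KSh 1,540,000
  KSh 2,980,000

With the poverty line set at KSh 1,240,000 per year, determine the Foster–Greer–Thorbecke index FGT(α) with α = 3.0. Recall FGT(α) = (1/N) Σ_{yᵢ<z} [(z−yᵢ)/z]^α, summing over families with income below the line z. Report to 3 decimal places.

0.006

Incomes under z: KSh 900,000, KSh 920,000, KSh 980,000 (q = 3 of N = 8).
Gap ratios (z−y)/z: (1240000−900000)/1240000 = 0.2742; (1240000−920000)/1240000 = 0.2581; (1240000−980000)/1240000 = 0.2097.
Raised to α = 3.0: 0.02061; 0.01719; 0.00922.
Sum = 0.047019; FGT(3.0) = 0.047019 / 8 = 0.006.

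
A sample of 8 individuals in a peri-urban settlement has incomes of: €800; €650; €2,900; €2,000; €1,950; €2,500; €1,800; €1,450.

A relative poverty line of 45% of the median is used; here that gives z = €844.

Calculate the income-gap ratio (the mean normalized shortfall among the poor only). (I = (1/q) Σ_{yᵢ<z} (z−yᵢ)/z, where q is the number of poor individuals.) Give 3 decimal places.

Incomes under z: €650, €800 (q = 2 of N = 8).
Relative gaps: 0.2299, 0.0521; sum = 0.281991.
I averages over the q = 2 poor units only: 0.281991 / 2 = 0.141.

0.141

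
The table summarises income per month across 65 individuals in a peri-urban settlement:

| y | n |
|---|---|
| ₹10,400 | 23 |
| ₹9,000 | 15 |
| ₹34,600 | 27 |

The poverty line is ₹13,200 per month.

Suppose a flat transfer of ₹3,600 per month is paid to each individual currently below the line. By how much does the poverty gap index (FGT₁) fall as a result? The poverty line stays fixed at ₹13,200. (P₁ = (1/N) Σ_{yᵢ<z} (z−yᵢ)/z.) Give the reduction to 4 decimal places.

Before: below the line — 15×₹9,000, 23×₹10,400; poverty gap index (FGT₁) = 0.148485.
After the ₹3,600 transfer: below the line — 15×₹12,600; poverty gap index (FGT₁) = 0.010490.
Reduction = 0.148485 − 0.010490 = 0.1380.

0.1380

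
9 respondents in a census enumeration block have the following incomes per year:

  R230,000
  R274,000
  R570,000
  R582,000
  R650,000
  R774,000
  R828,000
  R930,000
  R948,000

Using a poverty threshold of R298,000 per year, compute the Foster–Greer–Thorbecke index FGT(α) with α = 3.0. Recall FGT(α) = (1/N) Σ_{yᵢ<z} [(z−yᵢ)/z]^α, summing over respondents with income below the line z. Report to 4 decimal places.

Below the line: R230,000, R274,000 (q = 2 of N = 9).
Shortfall ratios: (298000−230000)/298000 = 0.2282; (298000−274000)/298000 = 0.0805.
Raised to α = 3.0: 0.01188; 0.00052.
Sum = 0.012404; FGT(3.0) = 0.012404 / 9 = 0.0014.

0.0014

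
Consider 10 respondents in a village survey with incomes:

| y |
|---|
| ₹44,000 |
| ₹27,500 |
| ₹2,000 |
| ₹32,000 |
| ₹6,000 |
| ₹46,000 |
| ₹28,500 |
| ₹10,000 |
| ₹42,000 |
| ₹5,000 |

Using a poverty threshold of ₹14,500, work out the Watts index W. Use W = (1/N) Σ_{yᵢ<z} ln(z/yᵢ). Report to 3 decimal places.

Poor units: ₹2,000, ₹5,000, ₹6,000, ₹10,000 (q = 4 of N = 10).
Log gaps: ln(14500/2000) = 1.9810; ln(14500/5000) = 1.0647; ln(14500/6000) = 0.8824; ln(14500/10000) = 0.3716.
W = 4.299665 / 10 = 0.430.

0.430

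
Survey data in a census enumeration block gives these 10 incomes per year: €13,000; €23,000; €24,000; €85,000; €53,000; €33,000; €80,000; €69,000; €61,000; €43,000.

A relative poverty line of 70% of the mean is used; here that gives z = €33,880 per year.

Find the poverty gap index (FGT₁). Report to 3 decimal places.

0.126

Incomes under z: €13,000, €23,000, €24,000, €33,000 (q = 4 of N = 10).
Normalized shortfalls: (33880−13000)/33880 = 0.6163; (33880−23000)/33880 = 0.3211; (33880−24000)/33880 = 0.2916; (33880−33000)/33880 = 0.0260.
Σ = 1.255018. Dividing by the full population N = 10 gives P₁ = 0.126.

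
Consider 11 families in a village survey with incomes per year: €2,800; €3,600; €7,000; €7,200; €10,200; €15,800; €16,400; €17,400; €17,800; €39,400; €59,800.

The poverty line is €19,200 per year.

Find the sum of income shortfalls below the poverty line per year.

€74,600

Below z: €2,800, €3,600, €7,000, €7,200, €10,200, €15,800, €16,400, €17,400, €17,800 (q = 9 of N = 11).
Individual gaps: 19200−2800 = 16400; 19200−3600 = 15600; 19200−7000 = 12200; 19200−7200 = 12000; 19200−10200 = 9000; 19200−15800 = 3400; 19200−16400 = 2800; 19200−17400 = 1800; 19200−17800 = 1400.
Aggregate gap = €74,600.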